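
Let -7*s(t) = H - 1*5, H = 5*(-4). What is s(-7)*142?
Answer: 3550/7 ≈ 507.14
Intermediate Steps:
H = -20
s(t) = 25/7 (s(t) = -(-20 - 1*5)/7 = -(-20 - 5)/7 = -1/7*(-25) = 25/7)
s(-7)*142 = (25/7)*142 = 3550/7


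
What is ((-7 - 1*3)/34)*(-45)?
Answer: 225/17 ≈ 13.235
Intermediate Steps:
((-7 - 1*3)/34)*(-45) = ((-7 - 3)*(1/34))*(-45) = -10*1/34*(-45) = -5/17*(-45) = 225/17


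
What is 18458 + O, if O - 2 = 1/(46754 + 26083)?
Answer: 1344571021/72837 ≈ 18460.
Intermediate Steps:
O = 145675/72837 (O = 2 + 1/(46754 + 26083) = 2 + 1/72837 = 145675/72837 ≈ 2.0000)
18458 + O = 18458 + 145675/72837 = 1344571021/72837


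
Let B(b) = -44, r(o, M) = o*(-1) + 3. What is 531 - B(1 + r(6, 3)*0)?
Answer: 575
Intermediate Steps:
r(o, M) = 3 - o (r(o, M) = -o + 3 = 3 - o)
531 - B(1 + r(6, 3)*0) = 531 - 1*(-44) = 531 + 44 = 575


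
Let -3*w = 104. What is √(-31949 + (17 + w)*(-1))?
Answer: I*√287382/3 ≈ 178.69*I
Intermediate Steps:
w = -104/3 (w = -⅓*104 = -104/3 ≈ -34.667)
√(-31949 + (17 + w)*(-1)) = √(-31949 + (17 - 104/3)*(-1)) = √(-31949 - 53/3*(-1)) = √(-31949 + 53/3) = √(-95794/3) = I*√287382/3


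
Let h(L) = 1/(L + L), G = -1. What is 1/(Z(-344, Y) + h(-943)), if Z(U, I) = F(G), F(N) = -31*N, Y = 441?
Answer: 1886/58465 ≈ 0.032259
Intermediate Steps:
Z(U, I) = 31 (Z(U, I) = -31*(-1) = 31)
h(L) = 1/(2*L)
1/(Z(-344, Y) + h(-943)) = 1/(31 + (½)/(-943)) = 1/(31 + (½)*(-1/943)) = 1/(31 - 1/1886) = 1/(58465/1886) = 1886/58465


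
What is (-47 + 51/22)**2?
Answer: 966289/484 ≈ 1996.5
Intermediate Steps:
(-47 + 51/22)**2 = (-983/22)**2 = 966289/484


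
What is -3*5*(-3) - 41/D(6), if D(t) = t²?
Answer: 1579/36 ≈ 43.861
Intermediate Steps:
-3*5*(-3) - 41/D(6) = -3*5*(-3) - 41/6² = -15*(-3) - 41/36 = 45 + (1/36)*(-41) = 45 - 41/36 = 1579/36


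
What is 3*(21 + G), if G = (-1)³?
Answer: 60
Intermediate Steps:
G = -1
3*(21 + G) = 3*(21 - 1) = 3*20 = 60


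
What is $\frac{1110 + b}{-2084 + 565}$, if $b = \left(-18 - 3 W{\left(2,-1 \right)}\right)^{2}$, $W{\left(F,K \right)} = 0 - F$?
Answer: $- \frac{1254}{1519} \approx -0.82554$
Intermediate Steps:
$W{\left(F,K \right)} = - F$
$b = 144$ ($b = \left(-18 - 3 \left(\left(-1\right) 2\right)\right)^{2} = \left(-18 - -6\right)^{2} = \left(-18 + 6\right)^{2} = \left(-12\right)^{2} = 144$)
$\frac{1110 + b}{-2084 + 565} = \frac{1110 + 144}{-2084 + 565} = \frac{1254}{-1519} = 1254 \left(- \frac{1}{1519}\right) = - \frac{1254}{1519}$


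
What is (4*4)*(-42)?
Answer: -672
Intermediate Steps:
(4*4)*(-42) = 16*(-42) = -672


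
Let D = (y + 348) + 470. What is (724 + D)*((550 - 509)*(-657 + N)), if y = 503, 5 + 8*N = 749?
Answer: -47288580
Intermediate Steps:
N = 93 (N = -5/8 + (⅛)*749 = -5/8 + 749/8 = 93)
D = 1321 (D = (503 + 348) + 470 = 851 + 470 = 1321)
(724 + D)*((550 - 509)*(-657 + N)) = (724 + 1321)*((550 - 509)*(-657 + 93)) = 2045*(41*(-564)) = 2045*(-23124) = -47288580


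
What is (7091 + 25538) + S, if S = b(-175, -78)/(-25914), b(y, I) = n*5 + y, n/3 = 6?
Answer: 845547991/25914 ≈ 32629.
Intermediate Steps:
n = 18 (n = 3*6 = 18)
b(y, I) = 90 + y (b(y, I) = 18*5 + y = 90 + y)
S = 85/25914 (S = (90 - 175)/(-25914) = -85*(-1/25914) = 85/25914 ≈ 0.0032801)
(7091 + 25538) + S = (7091 + 25538) + 85/25914 = 32629 + 85/25914 = 845547991/25914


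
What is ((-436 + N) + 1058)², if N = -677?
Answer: 3025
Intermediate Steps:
((-436 + N) + 1058)² = ((-436 - 677) + 1058)² = (-1113 + 1058)² = (-55)² = 3025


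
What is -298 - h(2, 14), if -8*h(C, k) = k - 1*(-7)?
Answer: -2363/8 ≈ -295.38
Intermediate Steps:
h(C, k) = -7/8 - k/8 (h(C, k) = -(k - 1*(-7))/8 = -(k + 7)/8 = -(7 + k)/8 = -7/8 - k/8)
-298 - h(2, 14) = -298 - (-7/8 - ⅛*14) = -298 - (-7/8 - 7/4) = -298 - 1*(-21/8) = -298 + 21/8 = -2363/8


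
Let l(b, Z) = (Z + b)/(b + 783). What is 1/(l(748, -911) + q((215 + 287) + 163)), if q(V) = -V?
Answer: -1531/1018278 ≈ -0.0015035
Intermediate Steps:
l(b, Z) = (Z + b)/(783 + b)
1/(l(748, -911) + q((215 + 287) + 163)) = 1/((-911 + 748)/(783 + 748) - ((215 + 287) + 163)) = 1/(-163/1531 - (502 + 163)) = 1/((1/1531)*(-163) - 1*665) = 1/(-163/1531 - 665) = 1/(-1018278/1531) = -1531/1018278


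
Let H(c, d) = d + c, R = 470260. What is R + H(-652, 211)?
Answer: 469819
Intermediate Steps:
H(c, d) = c + d
R + H(-652, 211) = 470260 + (-652 + 211) = 470260 - 441 = 469819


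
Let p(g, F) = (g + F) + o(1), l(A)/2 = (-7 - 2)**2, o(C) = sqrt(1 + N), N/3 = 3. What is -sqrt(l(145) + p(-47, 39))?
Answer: -sqrt(154 + sqrt(10)) ≈ -12.536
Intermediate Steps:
N = 9 (N = 3*3 = 9)
o(C) = sqrt(10) (o(C) = sqrt(1 + 9) = sqrt(10))
l(A) = 162 (l(A) = 2*(-7 - 2)**2 = 2*(-9)**2 = 2*81 = 162)
p(g, F) = F + g + sqrt(10) (p(g, F) = (g + F) + sqrt(10) = (F + g) + sqrt(10) = F + g + sqrt(10))
-sqrt(l(145) + p(-47, 39)) = -sqrt(162 + (39 - 47 + sqrt(10))) = -sqrt(162 + (-8 + sqrt(10))) = -sqrt(154 + sqrt(10))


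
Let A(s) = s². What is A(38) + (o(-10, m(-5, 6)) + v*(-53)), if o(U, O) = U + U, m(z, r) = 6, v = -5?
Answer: 1689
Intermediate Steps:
o(U, O) = 2*U
A(38) + (o(-10, m(-5, 6)) + v*(-53)) = 38² + (2*(-10) - 5*(-53)) = 1444 + (-20 + 265) = 1444 + 245 = 1689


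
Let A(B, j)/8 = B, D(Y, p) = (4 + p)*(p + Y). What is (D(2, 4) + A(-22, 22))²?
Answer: 16384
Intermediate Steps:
D(Y, p) = (4 + p)*(Y + p)
A(B, j) = 8*B
(D(2, 4) + A(-22, 22))² = ((4² + 4*2 + 4*4 + 2*4) + 8*(-22))² = ((16 + 8 + 16 + 8) - 176)² = (48 - 176)² = (-128)² = 16384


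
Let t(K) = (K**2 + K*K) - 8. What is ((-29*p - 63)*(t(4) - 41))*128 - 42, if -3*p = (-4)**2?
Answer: -598526/3 ≈ -1.9951e+5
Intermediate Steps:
p = -16/3 (p = -1/3*(-4)**2 = -1/3*16 = -16/3 ≈ -5.3333)
t(K) = -8 + 2*K**2 (t(K) = (K**2 + K**2) - 8 = 2*K**2 - 8 = -8 + 2*K**2)
((-29*p - 63)*(t(4) - 41))*128 - 42 = ((-29*(-16/3) - 63)*((-8 + 2*4**2) - 41))*128 - 42 = ((464/3 - 63)*((-8 + 2*16) - 41))*128 - 42 = (275*((-8 + 32) - 41)/3)*128 - 42 = (275*(24 - 41)/3)*128 - 42 = ((275/3)*(-17))*128 - 42 = -4675/3*128 - 42 = -598400/3 - 42 = -598526/3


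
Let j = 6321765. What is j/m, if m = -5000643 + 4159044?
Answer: -2107255/280533 ≈ -7.5116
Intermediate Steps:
m = -841599
j/m = 6321765/(-841599) = 6321765*(-1/841599) = -2107255/280533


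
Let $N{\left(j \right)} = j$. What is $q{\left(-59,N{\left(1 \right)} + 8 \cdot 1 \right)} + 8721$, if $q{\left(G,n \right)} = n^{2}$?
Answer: $8802$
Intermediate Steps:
$q{\left(-59,N{\left(1 \right)} + 8 \cdot 1 \right)} + 8721 = \left(1 + 8 \cdot 1\right)^{2} + 8721 = \left(1 + 8\right)^{2} + 8721 = 9^{2} + 8721 = 81 + 8721 = 8802$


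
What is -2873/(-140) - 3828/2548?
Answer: 242303/12740 ≈ 19.019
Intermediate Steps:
-2873/(-140) - 3828/2548 = -2873*(-1/140) - 3828*1/2548 = 2873/140 - 957/637 = 242303/12740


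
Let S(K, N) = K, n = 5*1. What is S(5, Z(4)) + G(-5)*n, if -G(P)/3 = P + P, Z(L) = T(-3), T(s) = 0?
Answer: 155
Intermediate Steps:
n = 5
Z(L) = 0
G(P) = -6*P (G(P) = -3*(P + P) = -6*P)
S(5, Z(4)) + G(-5)*n = 5 - 6*(-5)*5 = 5 + 30*5 = 5 + 150 = 155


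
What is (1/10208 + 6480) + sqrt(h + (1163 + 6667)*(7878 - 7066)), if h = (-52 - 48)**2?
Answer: 66147841/10208 + 2*sqrt(1591990) ≈ 9003.5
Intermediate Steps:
h = 10000 (h = (-100)**2 = 10000)
(1/10208 + 6480) + sqrt(h + (1163 + 6667)*(7878 - 7066)) = (1/10208 + 6480) + sqrt(10000 + (1163 + 6667)*(7878 - 7066)) = (1/10208 + 6480) + sqrt(10000 + 7830*812) = 66147841/10208 + sqrt(10000 + 6357960) = 66147841/10208 + sqrt(6367960) = 66147841/10208 + 2*sqrt(1591990)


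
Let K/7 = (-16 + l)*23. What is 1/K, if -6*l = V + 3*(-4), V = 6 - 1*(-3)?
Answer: -2/4991 ≈ -0.00040072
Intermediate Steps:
V = 9 (V = 6 + 3 = 9)
l = ½ (l = -(9 + 3*(-4))/6 = -(9 - 12)/6 = -⅙*(-3) = ½ ≈ 0.50000)
K = -4991/2 (K = 7*((-16 + ½)*23) = 7*(-31/2*23) = 7*(-713/2) = -4991/2 ≈ -2495.5)
1/K = 1/(-4991/2) = -2/4991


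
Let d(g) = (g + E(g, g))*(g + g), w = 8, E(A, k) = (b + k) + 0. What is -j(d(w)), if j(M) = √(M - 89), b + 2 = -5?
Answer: -√55 ≈ -7.4162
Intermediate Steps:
b = -7 (b = -2 - 5 = -7)
E(A, k) = -7 + k (E(A, k) = (-7 + k) + 0 = -7 + k)
d(g) = 2*g*(-7 + 2*g) (d(g) = (g + (-7 + g))*(g + g) = (-7 + 2*g)*(2*g) = 2*g*(-7 + 2*g))
j(M) = √(-89 + M)
-j(d(w)) = -√(-89 + 2*8*(-7 + 2*8)) = -√(-89 + 2*8*(-7 + 16)) = -√(-89 + 2*8*9) = -√(-89 + 144) = -√55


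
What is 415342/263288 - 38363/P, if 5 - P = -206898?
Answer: 37917494141/27237538532 ≈ 1.3921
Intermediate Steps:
P = 206903 (P = 5 - 1*(-206898) = 5 + 206898 = 206903)
415342/263288 - 38363/P = 415342/263288 - 38363/206903 = 415342*(1/263288) - 38363*1/206903 = 207671/131644 - 38363/206903 = 37917494141/27237538532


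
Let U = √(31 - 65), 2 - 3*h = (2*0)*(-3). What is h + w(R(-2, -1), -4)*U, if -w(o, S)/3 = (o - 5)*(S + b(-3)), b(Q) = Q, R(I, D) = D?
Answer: ⅔ - 126*I*√34 ≈ 0.66667 - 734.7*I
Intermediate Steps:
h = ⅔ (h = ⅔ - 2*0*(-3)/3 = ⅔ - 0*(-3) = ⅔ - ⅓*0 = ⅔ + 0 = ⅔ ≈ 0.66667)
w(o, S) = -3*(-5 + o)*(-3 + S) (w(o, S) = -3*(o - 5)*(S - 3) = -3*(-5 + o)*(-3 + S))
U = I*√34 (U = √(-34) = I*√34 ≈ 5.8309*I)
h + w(R(-2, -1), -4)*U = ⅔ + (-45 + 9*(-1) + 15*(-4) - 3*(-4)*(-1))*(I*√34) = ⅔ + (-45 - 9 - 60 - 12)*(I*√34) = ⅔ - 126*I*√34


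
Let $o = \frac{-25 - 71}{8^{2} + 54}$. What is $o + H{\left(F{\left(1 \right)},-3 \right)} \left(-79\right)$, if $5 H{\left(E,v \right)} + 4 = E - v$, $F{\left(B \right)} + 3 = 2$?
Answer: $\frac{9082}{295} \approx 30.786$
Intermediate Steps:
$F{\left(B \right)} = -1$ ($F{\left(B \right)} = -3 + 2 = -1$)
$H{\left(E,v \right)} = - \frac{4}{5} - \frac{v}{5} + \frac{E}{5}$ ($H{\left(E,v \right)} = - \frac{4}{5} + \frac{E - v}{5} = - \frac{4}{5} + \left(- \frac{v}{5} + \frac{E}{5}\right) = - \frac{4}{5} - \frac{v}{5} + \frac{E}{5}$)
$o = - \frac{48}{59}$ ($o = - \frac{96}{64 + 54} = - \frac{96}{118} = \left(-96\right) \frac{1}{118} = - \frac{48}{59} \approx -0.81356$)
$o + H{\left(F{\left(1 \right)},-3 \right)} \left(-79\right) = - \frac{48}{59} + \left(- \frac{4}{5} - - \frac{3}{5} + \frac{1}{5} \left(-1\right)\right) \left(-79\right) = - \frac{48}{59} + \left(- \frac{4}{5} + \frac{3}{5} - \frac{1}{5}\right) \left(-79\right) = - \frac{48}{59} - - \frac{158}{5} = - \frac{48}{59} + \frac{158}{5} = \frac{9082}{295}$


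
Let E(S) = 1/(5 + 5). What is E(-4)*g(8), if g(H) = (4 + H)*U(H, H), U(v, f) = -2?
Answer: -12/5 ≈ -2.4000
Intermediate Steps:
E(S) = ⅒ (E(S) = 1/10 = ⅒)
g(H) = -8 - 2*H (g(H) = (4 + H)*(-2) = -8 - 2*H)
E(-4)*g(8) = (-8 - 2*8)/10 = (-8 - 16)/10 = (⅒)*(-24) = -12/5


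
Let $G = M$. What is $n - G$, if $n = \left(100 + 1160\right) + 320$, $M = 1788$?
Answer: $-208$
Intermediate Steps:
$G = 1788$
$n = 1580$ ($n = 1260 + 320 = 1580$)
$n - G = 1580 - 1788 = -208$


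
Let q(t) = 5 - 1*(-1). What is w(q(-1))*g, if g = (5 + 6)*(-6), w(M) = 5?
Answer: -330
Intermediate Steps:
q(t) = 6 (q(t) = 5 + 1 = 6)
g = -66 (g = 11*(-6) = -66)
w(q(-1))*g = 5*(-66) = -330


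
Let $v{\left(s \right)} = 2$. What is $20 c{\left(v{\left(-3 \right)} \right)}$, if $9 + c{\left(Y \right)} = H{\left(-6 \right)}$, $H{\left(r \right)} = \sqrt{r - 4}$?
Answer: $-180 + 20 i \sqrt{10} \approx -180.0 + 63.246 i$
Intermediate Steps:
$H{\left(r \right)} = \sqrt{-4 + r}$
$c{\left(Y \right)} = -9 + i \sqrt{10}$ ($c{\left(Y \right)} = -9 + \sqrt{-4 - 6} = -9 + \sqrt{-10} = -9 + i \sqrt{10}$)
$20 c{\left(v{\left(-3 \right)} \right)} = 20 \left(-9 + i \sqrt{10}\right) = -180 + 20 i \sqrt{10}$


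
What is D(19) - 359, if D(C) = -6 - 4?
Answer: -369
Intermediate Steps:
D(C) = -10
D(19) - 359 = -10 - 359 = -369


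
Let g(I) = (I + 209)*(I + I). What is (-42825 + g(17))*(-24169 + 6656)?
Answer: 615424333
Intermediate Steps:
g(I) = 2*I*(209 + I) (g(I) = (209 + I)*(2*I) = 2*I*(209 + I))
(-42825 + g(17))*(-24169 + 6656) = (-42825 + 2*17*(209 + 17))*(-24169 + 6656) = (-42825 + 2*17*226)*(-17513) = (-42825 + 7684)*(-17513) = -35141*(-17513) = 615424333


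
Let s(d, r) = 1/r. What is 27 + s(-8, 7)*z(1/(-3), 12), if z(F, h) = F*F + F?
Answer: 1699/63 ≈ 26.968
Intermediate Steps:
z(F, h) = F + F² (z(F, h) = F² + F = F + F²)
27 + s(-8, 7)*z(1/(-3), 12) = 27 + ((1 + 1/(-3))/(-3))/7 = 27 + (-(1 - ⅓)/3)/7 = 27 + (-⅓*⅔)/7 = 27 + (⅐)*(-2/9) = 27 - 2/63 = 1699/63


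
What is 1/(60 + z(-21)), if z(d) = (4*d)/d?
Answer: 1/64 ≈ 0.015625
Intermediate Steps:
z(d) = 4
1/(60 + z(-21)) = 1/(60 + 4) = 1/64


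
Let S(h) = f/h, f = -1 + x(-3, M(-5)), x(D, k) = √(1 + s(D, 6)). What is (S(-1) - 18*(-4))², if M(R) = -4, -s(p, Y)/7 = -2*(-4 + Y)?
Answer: (73 - √29)² ≈ 4571.8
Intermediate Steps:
s(p, Y) = -56 + 14*Y (s(p, Y) = -(-14)*(-4 + Y) = -7*(8 - 2*Y) = -56 + 14*Y)
x(D, k) = √29 (x(D, k) = √(1 + (-56 + 14*6)) = √(1 + (-56 + 84)) = √(1 + 28) = √29)
f = -1 + √29 ≈ 4.3852
S(h) = (-1 + √29)/h
(S(-1) - 18*(-4))² = ((-1 + √29)/(-1) - 18*(-4))² = (-(-1 + √29) + 72)² = ((1 - √29) + 72)² = (73 - √29)²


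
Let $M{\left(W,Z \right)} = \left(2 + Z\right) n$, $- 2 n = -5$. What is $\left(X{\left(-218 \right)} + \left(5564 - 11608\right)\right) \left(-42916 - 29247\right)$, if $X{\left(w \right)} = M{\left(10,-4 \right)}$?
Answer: $436513987$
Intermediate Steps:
$n = \frac{5}{2}$ ($n = \left(- \frac{1}{2}\right) \left(-5\right) = \frac{5}{2} \approx 2.5$)
$M{\left(W,Z \right)} = 5 + \frac{5 Z}{2}$ ($M{\left(W,Z \right)} = \left(2 + Z\right) \frac{5}{2} = 5 + \frac{5 Z}{2}$)
$X{\left(w \right)} = -5$ ($X{\left(w \right)} = 5 + \frac{5}{2} \left(-4\right) = 5 - 10 = -5$)
$\left(X{\left(-218 \right)} + \left(5564 - 11608\right)\right) \left(-42916 - 29247\right) = \left(-5 + \left(5564 - 11608\right)\right) \left(-42916 - 29247\right) = \left(-5 + \left(5564 - 11608\right)\right) \left(-72163\right) = \left(-5 - 6044\right) \left(-72163\right) = \left(-6049\right) \left(-72163\right) = 436513987$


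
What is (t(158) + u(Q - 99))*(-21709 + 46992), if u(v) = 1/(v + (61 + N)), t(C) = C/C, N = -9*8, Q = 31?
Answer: 1972074/79 ≈ 24963.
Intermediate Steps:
N = -72
t(C) = 1
u(v) = 1/(-11 + v) (u(v) = 1/(v + (61 - 72)) = 1/(v - 11) = 1/(-11 + v))
(t(158) + u(Q - 99))*(-21709 + 46992) = (1 + 1/(-11 + (31 - 99)))*(-21709 + 46992) = (1 + 1/(-11 - 68))*25283 = (1 + 1/(-79))*25283 = (1 - 1/79)*25283 = (78/79)*25283 = 1972074/79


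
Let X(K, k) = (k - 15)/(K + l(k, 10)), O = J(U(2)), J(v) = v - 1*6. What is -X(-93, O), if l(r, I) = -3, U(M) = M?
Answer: -19/96 ≈ -0.19792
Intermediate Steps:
J(v) = -6 + v (J(v) = v - 6 = -6 + v)
O = -4 (O = -6 + 2 = -4)
X(K, k) = (-15 + k)/(-3 + K) (X(K, k) = (k - 15)/(K - 3) = (-15 + k)/(-3 + K))
-X(-93, O) = -(-15 - 4)/(-3 - 93) = -(-19)/(-96) = -(-1)*(-19)/96 = -1*19/96 = -19/96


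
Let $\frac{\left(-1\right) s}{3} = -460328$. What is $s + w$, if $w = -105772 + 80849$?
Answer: $1356061$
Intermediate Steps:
$s = 1380984$ ($s = \left(-3\right) \left(-460328\right) = 1380984$)
$w = -24923$
$s + w = 1380984 - 24923 = 1356061$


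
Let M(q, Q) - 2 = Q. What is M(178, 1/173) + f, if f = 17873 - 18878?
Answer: -173518/173 ≈ -1003.0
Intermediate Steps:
M(q, Q) = 2 + Q
f = -1005
M(178, 1/173) + f = (2 + 1/173) - 1005 = 347/173 - 1005 = -173518/173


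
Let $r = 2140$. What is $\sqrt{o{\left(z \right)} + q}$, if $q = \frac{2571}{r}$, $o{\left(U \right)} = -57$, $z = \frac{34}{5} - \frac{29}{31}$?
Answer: $\frac{i \sqrt{63883815}}{1070} \approx 7.4698 i$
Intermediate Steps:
$z = \frac{909}{155}$ ($z = 34 \cdot \frac{1}{5} - \frac{29}{31} = \frac{34}{5} - \frac{29}{31} = \frac{909}{155} \approx 5.8645$)
$q = \frac{2571}{2140} \approx 1.2014$
$\sqrt{o{\left(z \right)} + q} = \sqrt{-57 + \frac{2571}{2140}} = \sqrt{- \frac{119409}{2140}} = \frac{i \sqrt{63883815}}{1070}$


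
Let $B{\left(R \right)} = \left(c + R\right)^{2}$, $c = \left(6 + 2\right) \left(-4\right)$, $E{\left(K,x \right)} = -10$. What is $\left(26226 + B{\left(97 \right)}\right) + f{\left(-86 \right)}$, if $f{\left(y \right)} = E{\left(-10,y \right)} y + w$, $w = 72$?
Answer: $31383$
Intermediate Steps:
$c = -32$ ($c = 8 \left(-4\right) = -32$)
$f{\left(y \right)} = 72 - 10 y$ ($f{\left(y \right)} = - 10 y + 72 = 72 - 10 y$)
$B{\left(R \right)} = \left(-32 + R\right)^{2}$
$\left(26226 + B{\left(97 \right)}\right) + f{\left(-86 \right)} = \left(26226 + \left(-32 + 97\right)^{2}\right) + \left(72 - -860\right) = \left(26226 + 65^{2}\right) + \left(72 + 860\right) = \left(26226 + 4225\right) + 932 = 30451 + 932 = 31383$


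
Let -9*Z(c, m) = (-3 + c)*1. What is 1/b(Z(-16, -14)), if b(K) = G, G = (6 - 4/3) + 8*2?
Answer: 3/62 ≈ 0.048387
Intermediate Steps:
Z(c, m) = 1/3 - c/9 (Z(c, m) = -(-3 + c)/9 = 1/3 - c/9)
G = 62/3 (G = (6 - 4/3) + 16 = 14/3 + 16 = 62/3 ≈ 20.667)
b(K) = 62/3
1/b(Z(-16, -14)) = 1/(62/3) = 3/62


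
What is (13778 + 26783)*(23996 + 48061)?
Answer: 2922703977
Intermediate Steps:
(13778 + 26783)*(23996 + 48061) = 40561*72057 = 2922703977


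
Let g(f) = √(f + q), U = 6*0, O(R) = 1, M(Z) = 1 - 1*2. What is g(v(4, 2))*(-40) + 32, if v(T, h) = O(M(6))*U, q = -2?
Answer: 32 - 40*I*√2 ≈ 32.0 - 56.569*I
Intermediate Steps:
M(Z) = -1 (M(Z) = 1 - 2 = -1)
U = 0
v(T, h) = 0 (v(T, h) = 1*0 = 0)
g(f) = √(-2 + f) (g(f) = √(f - 2) = √(-2 + f))
g(v(4, 2))*(-40) + 32 = √(-2 + 0)*(-40) + 32 = √(-2)*(-40) + 32 = (I*√2)*(-40) + 32 = -40*I*√2 + 32 = 32 - 40*I*√2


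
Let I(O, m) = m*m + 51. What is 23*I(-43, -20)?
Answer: 10373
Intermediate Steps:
I(O, m) = 51 + m² (I(O, m) = m² + 51 = 51 + m²)
23*I(-43, -20) = 23*(51 + (-20)²) = 23*(51 + 400) = 23*451 = 10373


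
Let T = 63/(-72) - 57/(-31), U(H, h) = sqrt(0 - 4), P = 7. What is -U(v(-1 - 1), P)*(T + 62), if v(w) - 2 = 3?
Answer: -15615*I/124 ≈ -125.93*I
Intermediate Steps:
v(w) = 5 (v(w) = 2 + 3 = 5)
U(H, h) = 2*I (U(H, h) = sqrt(-4) = 2*I)
T = 239/248 (T = 63*(-1/72) - 57*(-1/31) = -7/8 + 57/31 = 239/248 ≈ 0.96371)
-U(v(-1 - 1), P)*(T + 62) = -2*I*(239/248 + 62) = -2*I*15615/248 = -15615*I/124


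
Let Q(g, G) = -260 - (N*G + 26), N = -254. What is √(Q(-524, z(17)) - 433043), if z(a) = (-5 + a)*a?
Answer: 11*I*√3153 ≈ 617.67*I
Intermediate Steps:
z(a) = a*(-5 + a)
Q(g, G) = -286 + 254*G (Q(g, G) = -260 - (-254*G + 26) = -260 - (26 - 254*G) = -260 + (-26 + 254*G) = -286 + 254*G)
√(Q(-524, z(17)) - 433043) = √((-286 + 254*(17*(-5 + 17))) - 433043) = √((-286 + 254*(17*12)) - 433043) = √((-286 + 254*204) - 433043) = √((-286 + 51816) - 433043) = √(51530 - 433043) = √(-381513) = 11*I*√3153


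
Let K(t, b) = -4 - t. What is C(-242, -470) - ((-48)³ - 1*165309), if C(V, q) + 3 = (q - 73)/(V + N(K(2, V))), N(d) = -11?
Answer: 69802737/253 ≈ 2.7590e+5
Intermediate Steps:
C(V, q) = -3 + (-73 + q)/(-11 + V) (C(V, q) = -3 + (q - 73)/(V - 11) = -3 + (-73 + q)/(-11 + V))
C(-242, -470) - ((-48)³ - 1*165309) = (-40 - 470 - 3*(-242))/(-11 - 242) - ((-48)³ - 1*165309) = (-40 - 470 + 726)/(-253) - (-110592 - 165309) = -1/253*216 - 1*(-275901) = -216/253 + 275901 = 69802737/253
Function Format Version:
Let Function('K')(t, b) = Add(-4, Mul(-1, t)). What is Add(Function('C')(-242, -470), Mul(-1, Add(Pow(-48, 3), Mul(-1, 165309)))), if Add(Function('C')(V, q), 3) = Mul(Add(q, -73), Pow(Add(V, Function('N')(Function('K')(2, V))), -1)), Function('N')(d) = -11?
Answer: Rational(69802737, 253) ≈ 2.7590e+5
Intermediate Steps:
Function('C')(V, q) = Add(-3, Mul(Pow(Add(-11, V), -1), Add(-73, q))) (Function('C')(V, q) = Add(-3, Mul(Add(q, -73), Pow(Add(V, -11), -1))) = Add(-3, Mul(Add(-73, q), Pow(Add(-11, V), -1))) = Add(-3, Mul(Pow(Add(-11, V), -1), Add(-73, q))))
Add(Function('C')(-242, -470), Mul(-1, Add(Pow(-48, 3), Mul(-1, 165309)))) = Add(Mul(Pow(Add(-11, -242), -1), Add(-40, -470, Mul(-3, -242))), Mul(-1, Add(Pow(-48, 3), Mul(-1, 165309)))) = Add(Mul(Pow(-253, -1), Add(-40, -470, 726)), Mul(-1, Add(-110592, -165309))) = Add(Mul(Rational(-1, 253), 216), Mul(-1, -275901)) = Add(Rational(-216, 253), 275901) = Rational(69802737, 253)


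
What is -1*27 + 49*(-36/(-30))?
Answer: 159/5 ≈ 31.800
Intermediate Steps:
-1*27 + 49*(-36/(-30)) = -27 + 49*(-36*(-1/30)) = -27 + 49*(6/5) = -27 + 294/5 = 159/5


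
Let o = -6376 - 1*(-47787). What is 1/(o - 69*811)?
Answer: -1/14548 ≈ -6.8738e-5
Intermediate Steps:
o = 41411 (o = -6376 + 47787 = 41411)
1/(o - 69*811) = 1/(41411 - 69*811) = 1/(41411 - 55959) = 1/(-14548) = -1/14548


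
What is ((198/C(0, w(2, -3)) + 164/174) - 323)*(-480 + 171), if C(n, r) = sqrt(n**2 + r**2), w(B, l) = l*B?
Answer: 2590244/29 ≈ 89319.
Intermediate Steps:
w(B, l) = B*l
((198/C(0, w(2, -3)) + 164/174) - 323)*(-480 + 171) = ((198/(sqrt(0**2 + (2*(-3))**2)) + 164/174) - 323)*(-480 + 171) = ((198/(sqrt(0 + (-6)**2)) + 164*(1/174)) - 323)*(-309) = ((198/(sqrt(0 + 36)) + 82/87) - 323)*(-309) = ((198/(sqrt(36)) + 82/87) - 323)*(-309) = ((198/6 + 82/87) - 323)*(-309) = ((198*(1/6) + 82/87) - 323)*(-309) = ((33 + 82/87) - 323)*(-309) = (2953/87 - 323)*(-309) = -25148/87*(-309) = 2590244/29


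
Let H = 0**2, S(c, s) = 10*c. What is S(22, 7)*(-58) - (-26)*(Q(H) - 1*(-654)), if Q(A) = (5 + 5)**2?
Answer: 6844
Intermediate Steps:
H = 0
Q(A) = 100 (Q(A) = 10**2 = 100)
S(22, 7)*(-58) - (-26)*(Q(H) - 1*(-654)) = (10*22)*(-58) - (-26)*(100 - 1*(-654)) = 220*(-58) - (-26)*(100 + 654) = -12760 - (-26)*754 = -12760 - 1*(-19604) = -12760 + 19604 = 6844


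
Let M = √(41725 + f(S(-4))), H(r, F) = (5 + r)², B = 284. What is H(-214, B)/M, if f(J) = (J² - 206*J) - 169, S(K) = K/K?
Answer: 43681*√41351/41351 ≈ 214.81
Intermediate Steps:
S(K) = 1
f(J) = -169 + J² - 206*J
M = √41351 (M = √(41725 + (-169 + 1² - 206*1)) = √(41725 + (-169 + 1 - 206)) = √(41725 - 374) = √41351 ≈ 203.35)
H(-214, B)/M = (5 - 214)²/(√41351) = (-209)²*(√41351/41351) = 43681*(√41351/41351) = 43681*√41351/41351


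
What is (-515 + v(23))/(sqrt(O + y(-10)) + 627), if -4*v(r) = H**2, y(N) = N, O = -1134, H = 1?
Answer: -117477/143372 + 2061*I*sqrt(286)/788546 ≈ -0.81939 + 0.044201*I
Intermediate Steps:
v(r) = -1/4 (v(r) = -1/4*1**2 = -1/4*1 = -1/4)
(-515 + v(23))/(sqrt(O + y(-10)) + 627) = (-515 - 1/4)/(sqrt(-1134 - 10) + 627) = -2061/(4*(sqrt(-1144) + 627)) = -2061/(4*(2*I*sqrt(286) + 627)) = -2061/(4*(627 + 2*I*sqrt(286)))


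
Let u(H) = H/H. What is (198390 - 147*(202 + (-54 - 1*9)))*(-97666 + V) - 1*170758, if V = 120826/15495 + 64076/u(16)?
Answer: -30867892816526/5165 ≈ -5.9764e+9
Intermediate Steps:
u(H) = 1
V = 992978446/15495 (V = 120826/15495 + 64076/1 = 120826*(1/15495) + 64076*1 = 120826/15495 + 64076 = 992978446/15495 ≈ 64084.)
(198390 - 147*(202 + (-54 - 1*9)))*(-97666 + V) - 1*170758 = (198390 - 147*(202 + (-54 - 1*9)))*(-97666 + 992978446/15495) - 1*170758 = (198390 - 147*(202 + (-54 - 9)))*(-520356224/15495) - 170758 = (198390 - 147*(202 - 63))*(-520356224/15495) - 170758 = (198390 - 147*139)*(-520356224/15495) - 170758 = (198390 - 20433)*(-520356224/15495) - 170758 = 177957*(-520356224/15495) - 170758 = -30867010851456/5165 - 170758 = -30867892816526/5165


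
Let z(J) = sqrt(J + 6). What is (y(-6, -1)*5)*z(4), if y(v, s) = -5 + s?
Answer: -30*sqrt(10) ≈ -94.868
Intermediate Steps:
z(J) = sqrt(6 + J)
(y(-6, -1)*5)*z(4) = ((-5 - 1)*5)*sqrt(6 + 4) = (-6*5)*sqrt(10) = -30*sqrt(10)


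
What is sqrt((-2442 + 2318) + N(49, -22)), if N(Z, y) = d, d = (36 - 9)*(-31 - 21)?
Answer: 2*I*sqrt(382) ≈ 39.09*I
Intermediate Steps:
d = -1404 (d = 27*(-52) = -1404)
N(Z, y) = -1404
sqrt((-2442 + 2318) + N(49, -22)) = sqrt((-2442 + 2318) - 1404) = sqrt(-124 - 1404) = sqrt(-1528) = 2*I*sqrt(382)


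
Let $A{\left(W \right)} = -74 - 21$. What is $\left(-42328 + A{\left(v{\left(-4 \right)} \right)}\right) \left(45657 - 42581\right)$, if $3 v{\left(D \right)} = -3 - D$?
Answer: $-130493148$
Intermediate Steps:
$v{\left(D \right)} = -1 - \frac{D}{3}$ ($v{\left(D \right)} = \frac{-3 - D}{3} = -1 - \frac{D}{3}$)
$A{\left(W \right)} = -95$
$\left(-42328 + A{\left(v{\left(-4 \right)} \right)}\right) \left(45657 - 42581\right) = \left(-42328 - 95\right) \left(45657 - 42581\right) = \left(-42423\right) 3076 = -130493148$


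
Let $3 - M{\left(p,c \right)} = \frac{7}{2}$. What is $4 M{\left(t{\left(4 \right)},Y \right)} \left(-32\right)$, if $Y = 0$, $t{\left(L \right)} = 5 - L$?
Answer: $64$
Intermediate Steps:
$M{\left(p,c \right)} = - \frac{1}{2}$ ($M{\left(p,c \right)} = 3 - \frac{7}{2} = - \frac{1}{2}$)
$4 M{\left(t{\left(4 \right)},Y \right)} \left(-32\right) = 4 \left(- \frac{1}{2}\right) \left(-32\right) = \left(-2\right) \left(-32\right) = 64$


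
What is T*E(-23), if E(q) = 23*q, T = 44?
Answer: -23276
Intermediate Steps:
T*E(-23) = 44*(23*(-23)) = 44*(-529) = -23276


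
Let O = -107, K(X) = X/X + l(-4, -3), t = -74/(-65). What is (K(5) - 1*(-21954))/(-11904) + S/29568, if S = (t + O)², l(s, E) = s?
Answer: -202622003/138309600 ≈ -1.4650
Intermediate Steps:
t = 74/65 (t = -74*(-1/65) = 74/65 ≈ 1.1385)
K(X) = -3 (K(X) = X/X - 4 = 1 - 4 = -3)
S = 47348161/4225 (S = (74/65 - 107)² = (-6881/65)² = 47348161/4225 ≈ 11207.)
(K(5) - 1*(-21954))/(-11904) + S/29568 = (-3 - 1*(-21954))/(-11904) + (47348161/4225)/29568 = (-3 + 21954)*(-1/11904) + (47348161/4225)*(1/29568) = 21951*(-1/11904) + 6764023/17846400 = -7317/3968 + 6764023/17846400 = -202622003/138309600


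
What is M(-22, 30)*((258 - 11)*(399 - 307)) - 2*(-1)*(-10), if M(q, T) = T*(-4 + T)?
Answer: 17724700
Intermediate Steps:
M(-22, 30)*((258 - 11)*(399 - 307)) - 2*(-1)*(-10) = (30*(-4 + 30))*((258 - 11)*(399 - 307)) - 2*(-1)*(-10) = (30*26)*(247*92) + 2*(-10) = 780*22724 - 20 = 17724720 - 20 = 17724700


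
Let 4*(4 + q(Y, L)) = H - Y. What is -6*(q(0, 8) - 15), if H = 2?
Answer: 111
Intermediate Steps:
q(Y, L) = -7/2 - Y/4 (q(Y, L) = -4 + (2 - Y)/4 = -4 + (1/2 - Y/4) = -7/2 - Y/4)
-6*(q(0, 8) - 15) = -6*((-7/2 - 1/4*0) - 15) = -6*((-7/2 + 0) - 15) = -6*(-7/2 - 15) = -6*(-37/2) = 111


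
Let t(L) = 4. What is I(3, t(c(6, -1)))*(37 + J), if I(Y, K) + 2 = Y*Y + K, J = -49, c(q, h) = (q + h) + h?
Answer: -132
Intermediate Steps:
c(q, h) = q + 2*h (c(q, h) = (h + q) + h = q + 2*h)
I(Y, K) = -2 + K + Y**2 (I(Y, K) = -2 + (Y*Y + K) = -2 + (Y**2 + K) = -2 + (K + Y**2) = -2 + K + Y**2)
I(3, t(c(6, -1)))*(37 + J) = (-2 + 4 + 3**2)*(37 - 49) = (-2 + 4 + 9)*(-12) = 11*(-12) = -132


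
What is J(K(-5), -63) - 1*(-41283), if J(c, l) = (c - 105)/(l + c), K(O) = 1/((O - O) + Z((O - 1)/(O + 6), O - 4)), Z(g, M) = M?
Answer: 11724845/284 ≈ 41285.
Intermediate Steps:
K(O) = 1/(-4 + O) (K(O) = 1/((O - O) + (O - 4)) = 1/(0 + (-4 + O)) = 1/(-4 + O))
J(c, l) = (-105 + c)/(c + l)
J(K(-5), -63) - 1*(-41283) = (-105 + 1/(-4 - 5))/(1/(-4 - 5) - 63) - 1*(-41283) = (-105 + 1/(-9))/(1/(-9) - 63) + 41283 = (-105 - ⅑)/(-⅑ - 63) + 41283 = -946/9/(-568/9) + 41283 = -9/568*(-946/9) + 41283 = 473/284 + 41283 = 11724845/284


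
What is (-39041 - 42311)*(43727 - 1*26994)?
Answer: -1361263016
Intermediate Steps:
(-39041 - 42311)*(43727 - 1*26994) = -81352*(43727 - 26994) = -81352*16733 = -1361263016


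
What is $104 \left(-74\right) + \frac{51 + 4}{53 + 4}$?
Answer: $- \frac{438617}{57} \approx -7695.0$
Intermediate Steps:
$104 \left(-74\right) + \frac{51 + 4}{53 + 4} = -7696 + \frac{55}{57} = - \frac{438617}{57}$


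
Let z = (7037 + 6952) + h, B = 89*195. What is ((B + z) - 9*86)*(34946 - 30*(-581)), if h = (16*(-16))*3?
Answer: 1560909552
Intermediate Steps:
B = 17355
h = -768 (h = -256*3 = -768)
z = 13221 (z = (7037 + 6952) - 768 = 13989 - 768 = 13221)
((B + z) - 9*86)*(34946 - 30*(-581)) = ((17355 + 13221) - 9*86)*(34946 - 30*(-581)) = (30576 - 774)*(34946 + 17430) = 29802*52376 = 1560909552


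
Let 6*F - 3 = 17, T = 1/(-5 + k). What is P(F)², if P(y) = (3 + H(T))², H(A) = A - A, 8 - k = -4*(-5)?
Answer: 81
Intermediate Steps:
k = -12 (k = 8 - (-4)*(-5) = 8 - 1*20 = 8 - 20 = -12)
T = -1/17 (T = 1/(-5 - 12) = 1/(-17) = -1/17 ≈ -0.058824)
F = 10/3 (F = ½ + (⅙)*17 = ½ + 17/6 = 10/3 ≈ 3.3333)
H(A) = 0
P(y) = 9 (P(y) = (3 + 0)² = 3² = 9)
P(F)² = 9² = 81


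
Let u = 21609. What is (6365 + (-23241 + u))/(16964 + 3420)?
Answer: 4733/20384 ≈ 0.23219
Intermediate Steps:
(6365 + (-23241 + u))/(16964 + 3420) = (6365 + (-23241 + 21609))/(16964 + 3420) = (6365 - 1632)/20384 = 4733*(1/20384) = 4733/20384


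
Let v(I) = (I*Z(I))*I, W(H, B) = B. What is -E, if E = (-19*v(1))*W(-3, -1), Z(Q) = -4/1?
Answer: 76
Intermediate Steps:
Z(Q) = -4 (Z(Q) = -4*1 = -4)
v(I) = -4*I² (v(I) = (I*(-4))*I = (-4*I)*I = -4*I²)
E = -76 (E = -(-76)*1²*(-1) = -(-76)*(-1) = -19*(-4)*(-1) = 76*(-1) = -76)
-E = -1*(-76) = 76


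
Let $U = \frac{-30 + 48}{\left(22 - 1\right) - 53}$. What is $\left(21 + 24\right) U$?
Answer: $- \frac{405}{16} \approx -25.313$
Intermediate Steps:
$U = - \frac{9}{16}$ ($U = \frac{18}{21 - 53} = \frac{18}{-32} = 18 \left(- \frac{1}{32}\right) = - \frac{9}{16} \approx -0.5625$)
$\left(21 + 24\right) U = \left(21 + 24\right) \left(- \frac{9}{16}\right) = 45 \left(- \frac{9}{16}\right) = - \frac{405}{16}$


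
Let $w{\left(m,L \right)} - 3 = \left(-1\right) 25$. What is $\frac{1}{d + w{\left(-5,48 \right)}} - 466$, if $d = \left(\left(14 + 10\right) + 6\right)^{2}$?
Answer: $- \frac{409147}{878} \approx -466.0$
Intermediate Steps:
$w{\left(m,L \right)} = -22$ ($w{\left(m,L \right)} = 3 - 25 = -22$)
$d = 900$ ($d = \left(24 + 6\right)^{2} = 30^{2} = 900$)
$\frac{1}{d + w{\left(-5,48 \right)}} - 466 = \frac{1}{900 - 22} - 466 = \frac{1}{878} - 466 = - \frac{409147}{878}$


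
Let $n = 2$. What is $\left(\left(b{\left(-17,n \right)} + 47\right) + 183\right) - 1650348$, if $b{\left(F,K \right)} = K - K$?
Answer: $-1650118$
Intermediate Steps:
$b{\left(F,K \right)} = 0$
$\left(\left(b{\left(-17,n \right)} + 47\right) + 183\right) - 1650348 = \left(\left(0 + 47\right) + 183\right) - 1650348 = \left(47 + 183\right) - 1650348 = 230 - 1650348 = -1650118$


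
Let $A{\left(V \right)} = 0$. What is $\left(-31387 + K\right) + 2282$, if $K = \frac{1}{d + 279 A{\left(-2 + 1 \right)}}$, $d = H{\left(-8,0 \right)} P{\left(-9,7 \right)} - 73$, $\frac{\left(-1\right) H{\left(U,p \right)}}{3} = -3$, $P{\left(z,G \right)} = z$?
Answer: $- \frac{4482171}{154} \approx -29105.0$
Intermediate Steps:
$H{\left(U,p \right)} = 9$ ($H{\left(U,p \right)} = \left(-3\right) \left(-3\right) = 9$)
$d = -154$ ($d = 9 \left(-9\right) - 73 = -81 - 73 = -154$)
$K = - \frac{1}{154}$ ($K = \frac{1}{-154 + 279 \cdot 0} = \frac{1}{-154 + 0} = \frac{1}{-154} = - \frac{1}{154} \approx -0.0064935$)
$\left(-31387 + K\right) + 2282 = \left(-31387 - \frac{1}{154}\right) + 2282 = - \frac{4833599}{154} + 2282 = - \frac{4482171}{154}$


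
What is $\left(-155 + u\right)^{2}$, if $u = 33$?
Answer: $14884$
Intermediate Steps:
$\left(-155 + u\right)^{2} = \left(-155 + 33\right)^{2} = \left(-122\right)^{2} = 14884$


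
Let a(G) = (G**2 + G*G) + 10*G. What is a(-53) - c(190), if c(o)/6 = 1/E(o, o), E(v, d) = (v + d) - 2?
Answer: 320543/63 ≈ 5088.0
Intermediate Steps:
E(v, d) = -2 + d + v (E(v, d) = (d + v) - 2 = -2 + d + v)
a(G) = 2*G**2 + 10*G (a(G) = (G**2 + G**2) + 10*G = 2*G**2 + 10*G)
c(o) = 6/(-2 + 2*o) (c(o) = 6/(-2 + o + o) = 6/(-2 + 2*o))
a(-53) - c(190) = 2*(-53)*(5 - 53) - 3/(-1 + 190) = 2*(-53)*(-48) - 3/189 = 5088 - 3/189 = 5088 - 1*1/63 = 5088 - 1/63 = 320543/63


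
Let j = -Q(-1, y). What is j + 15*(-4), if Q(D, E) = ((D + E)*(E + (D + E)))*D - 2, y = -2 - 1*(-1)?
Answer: -52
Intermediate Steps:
y = -1 (y = -2 + 1 = -1)
Q(D, E) = -2 + D*(D + E)*(D + 2*E) (Q(D, E) = ((D + E)*(D + 2*E))*D - 2 = D*(D + E)*(D + 2*E) - 2 = -2 + D*(D + E)*(D + 2*E))
j = 8 (j = -(-2 + (-1)**3 + 2*(-1)*(-1)**2 + 3*(-1)*(-1)**2) = -(-2 - 1 + 2*(-1)*1 + 3*(-1)*1) = -(-2 - 1 - 2 - 3) = -1*(-8) = 8)
j + 15*(-4) = 8 + 15*(-4) = 8 - 60 = -52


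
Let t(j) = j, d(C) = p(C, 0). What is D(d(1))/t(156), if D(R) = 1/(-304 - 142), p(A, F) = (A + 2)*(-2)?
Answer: -1/69576 ≈ -1.4373e-5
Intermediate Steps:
p(A, F) = -4 - 2*A (p(A, F) = (2 + A)*(-2) = -4 - 2*A)
d(C) = -4 - 2*C
D(R) = -1/446 (D(R) = 1/(-446) = -1/446)
D(d(1))/t(156) = -1/446/156 = -1/446*1/156 = -1/69576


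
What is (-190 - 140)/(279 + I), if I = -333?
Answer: 55/9 ≈ 6.1111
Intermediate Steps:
(-190 - 140)/(279 + I) = (-190 - 140)/(279 - 333) = -330/(-54) = -330*(-1/54) = 55/9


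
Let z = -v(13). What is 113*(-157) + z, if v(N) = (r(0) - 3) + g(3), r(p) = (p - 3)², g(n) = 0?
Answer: -17747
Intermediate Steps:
r(p) = (-3 + p)²
v(N) = 6 (v(N) = ((-3 + 0)² - 3) + 0 = ((-3)² - 3) + 0 = (9 - 3) + 0 = 6 + 0 = 6)
z = -6 (z = -1*6 = -6)
113*(-157) + z = 113*(-157) - 6 = -17741 - 6 = -17747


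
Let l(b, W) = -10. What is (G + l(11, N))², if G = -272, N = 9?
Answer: 79524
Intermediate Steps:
(G + l(11, N))² = (-272 - 10)² = (-282)² = 79524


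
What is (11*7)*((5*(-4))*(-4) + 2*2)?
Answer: 6468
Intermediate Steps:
(11*7)*((5*(-4))*(-4) + 2*2) = 77*(-20*(-4) + 4) = 77*(80 + 4) = 77*84 = 6468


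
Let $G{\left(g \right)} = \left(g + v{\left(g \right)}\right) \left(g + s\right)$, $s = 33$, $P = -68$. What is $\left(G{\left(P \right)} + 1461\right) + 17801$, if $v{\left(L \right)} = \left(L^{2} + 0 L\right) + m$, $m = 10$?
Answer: $-140548$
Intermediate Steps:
$v{\left(L \right)} = 10 + L^{2}$ ($v{\left(L \right)} = \left(L^{2} + 0 L\right) + 10 = \left(L^{2} + 0\right) + 10 = L^{2} + 10 = 10 + L^{2}$)
$G{\left(g \right)} = \left(33 + g\right) \left(10 + g + g^{2}\right)$ ($G{\left(g \right)} = \left(g + \left(10 + g^{2}\right)\right) \left(g + 33\right) = \left(10 + g + g^{2}\right) \left(33 + g\right) = \left(33 + g\right) \left(10 + g + g^{2}\right)$)
$\left(G{\left(P \right)} + 1461\right) + 17801 = \left(\left(330 + \left(-68\right)^{3} + 34 \left(-68\right)^{2} + 43 \left(-68\right)\right) + 1461\right) + 17801 = \left(\left(330 - 314432 + 34 \cdot 4624 - 2924\right) + 1461\right) + 17801 = \left(\left(330 - 314432 + 157216 - 2924\right) + 1461\right) + 17801 = \left(-159810 + 1461\right) + 17801 = -158349 + 17801 = -140548$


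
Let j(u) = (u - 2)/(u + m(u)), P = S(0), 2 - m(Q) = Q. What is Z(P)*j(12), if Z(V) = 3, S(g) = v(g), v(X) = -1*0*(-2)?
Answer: 15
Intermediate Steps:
m(Q) = 2 - Q
v(X) = 0 (v(X) = 0*(-2) = 0)
S(g) = 0
P = 0
j(u) = -1 + u/2 (j(u) = (u - 2)/(u + (2 - u)) = (-2 + u)/2 = (-2 + u)*(1/2) = -1 + u/2)
Z(P)*j(12) = 3*(-1 + (1/2)*12) = 3*(-1 + 6) = 3*5 = 15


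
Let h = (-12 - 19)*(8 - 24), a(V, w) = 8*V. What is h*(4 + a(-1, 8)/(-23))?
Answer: 49600/23 ≈ 2156.5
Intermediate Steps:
h = 496 (h = -31*(-16) = 496)
h*(4 + a(-1, 8)/(-23)) = 496*(4 + (8*(-1))/(-23)) = 496*(4 - 8*(-1/23)) = 496*(4 + 8/23) = 496*(100/23) = 49600/23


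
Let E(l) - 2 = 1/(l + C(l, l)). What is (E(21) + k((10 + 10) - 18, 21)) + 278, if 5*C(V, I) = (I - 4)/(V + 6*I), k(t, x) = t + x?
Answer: 4682691/15452 ≈ 303.05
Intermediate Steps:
C(V, I) = (-4 + I)/(5*(V + 6*I)) (C(V, I) = ((I - 4)/(V + 6*I))/5 = ((-4 + I)/(V + 6*I))/5 = (-4 + I)/(5*(V + 6*I)))
E(l) = 2 + 1/(l + (-4 + l)/(35*l)) (E(l) = 2 + 1/(l + (-4 + l)/(5*(l + 6*l))) = 2 + 1/(l + (-4 + l)/(5*((7*l)))) = 2 + 1/(l + (1/(7*l))*(-4 + l)/5) = 2 + 1/(l + (-4 + l)/(35*l)))
(E(21) + k((10 + 10) - 18, 21)) + 278 = ((-8 + 37*21 + 70*21²)/(-4 + 21 + 35*21²) + (((10 + 10) - 18) + 21)) + 278 = ((-8 + 777 + 70*441)/(-4 + 21 + 35*441) + ((20 - 18) + 21)) + 278 = ((-8 + 777 + 30870)/(-4 + 21 + 15435) + (2 + 21)) + 278 = (31639/15452 + 23) + 278 = 387035/15452 + 278 = 4682691/15452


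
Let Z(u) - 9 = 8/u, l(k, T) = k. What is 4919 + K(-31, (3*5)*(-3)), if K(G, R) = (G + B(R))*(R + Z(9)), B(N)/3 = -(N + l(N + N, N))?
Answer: -73913/9 ≈ -8212.6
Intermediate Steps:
B(N) = -9*N (B(N) = 3*(-(N + (N + N))) = 3*(-(N + 2*N)) = 3*(-3*N) = -9*N)
Z(u) = 9 + 8/u
K(G, R) = (89/9 + R)*(G - 9*R) (K(G, R) = (G - 9*R)*(R + (9 + 8/9)) = (G - 9*R)*(R + 89/9) = (G - 9*R)*(89/9 + R) = (89/9 + R)*(G - 9*R))
4919 + K(-31, (3*5)*(-3)) = 4919 + (-89*3*5*(-3) - 9*((3*5)*(-3))**2 + (89/9)*(-31) - 31*3*5*(-3)) = 4919 + (-1335*(-3) - 9*(15*(-3))**2 - 2759/9 - 465*(-3)) = 4919 + (-89*(-45) - 9*(-45)**2 - 2759/9 - 31*(-45)) = 4919 + (4005 - 9*2025 - 2759/9 + 1395) = 4919 + (4005 - 18225 - 2759/9 + 1395) = 4919 - 118184/9 = -73913/9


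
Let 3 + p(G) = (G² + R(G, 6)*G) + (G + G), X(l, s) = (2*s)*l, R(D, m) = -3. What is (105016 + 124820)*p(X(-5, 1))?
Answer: 24592452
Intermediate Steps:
X(l, s) = 2*l*s
p(G) = -3 + G² - G (p(G) = -3 + ((G² - 3*G) + (G + G)) = -3 + ((G² - 3*G) + 2*G) = -3 + (G² - G) = -3 + G² - G)
(105016 + 124820)*p(X(-5, 1)) = (105016 + 124820)*(-3 + (2*(-5)*1)² - 2*(-5)) = 229836*(-3 + (-10)² - 1*(-10)) = 229836*(-3 + 100 + 10) = 229836*107 = 24592452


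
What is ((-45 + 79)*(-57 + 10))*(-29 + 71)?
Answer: -67116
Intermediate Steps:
((-45 + 79)*(-57 + 10))*(-29 + 71) = (34*(-47))*42 = -1598*42 = -67116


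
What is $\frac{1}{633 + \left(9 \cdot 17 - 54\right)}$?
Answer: $\frac{1}{732} \approx 0.0013661$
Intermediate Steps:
$\frac{1}{633 + \left(9 \cdot 17 - 54\right)} = \frac{1}{633 + \left(153 - 54\right)} = \frac{1}{633 + 99} = \frac{1}{732}$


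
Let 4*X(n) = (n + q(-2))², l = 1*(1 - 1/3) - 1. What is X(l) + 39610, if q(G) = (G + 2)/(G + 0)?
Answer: 1425961/36 ≈ 39610.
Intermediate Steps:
q(G) = (2 + G)/G
l = -⅓ (l = 1*(1 - 1*⅓) - 1 = 1*(1 - ⅓) - 1 = 1*(⅔) - 1 = ⅔ - 1 = -⅓ ≈ -0.33333)
X(n) = n²/4 (X(n) = (n + (2 - 2)/(-2))²/4 = (n - ½*0)²/4 = (n + 0)²/4 = n²/4)
X(l) + 39610 = (-⅓)²/4 + 39610 = (¼)*(⅑) + 39610 = 1/36 + 39610 = 1425961/36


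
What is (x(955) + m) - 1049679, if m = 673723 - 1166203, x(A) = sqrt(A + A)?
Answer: -1542159 + sqrt(1910) ≈ -1.5421e+6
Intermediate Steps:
x(A) = sqrt(2)*sqrt(A) (x(A) = sqrt(2*A) = sqrt(2)*sqrt(A))
m = -492480
(x(955) + m) - 1049679 = (sqrt(2)*sqrt(955) - 492480) - 1049679 = (sqrt(1910) - 492480) - 1049679 = (-492480 + sqrt(1910)) - 1049679 = -1542159 + sqrt(1910)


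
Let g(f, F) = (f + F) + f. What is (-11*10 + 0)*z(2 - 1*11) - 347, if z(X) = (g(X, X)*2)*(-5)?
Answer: -30047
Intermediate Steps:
g(f, F) = F + 2*f (g(f, F) = (F + f) + f = F + 2*f)
z(X) = -30*X (z(X) = ((X + 2*X)*2)*(-5) = ((3*X)*2)*(-5) = (6*X)*(-5) = -30*X)
(-11*10 + 0)*z(2 - 1*11) - 347 = (-11*10 + 0)*(-30*(2 - 1*11)) - 347 = (-110 + 0)*(-30*(2 - 11)) - 347 = -(-3300)*(-9) - 347 = -110*270 - 347 = -29700 - 347 = -30047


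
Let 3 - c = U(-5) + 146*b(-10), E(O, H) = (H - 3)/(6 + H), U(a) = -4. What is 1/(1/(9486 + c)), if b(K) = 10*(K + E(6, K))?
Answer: 19348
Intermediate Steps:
E(O, H) = (-3 + H)/(6 + H)
b(K) = 10*K + 10*(-3 + K)/(6 + K) (b(K) = 10*(K + (-3 + K)/(6 + K)) = 10*K + 10*(-3 + K)/(6 + K))
c = 9862 (c = 3 - (-4 + 146*(10*(-3 + (-10)**2 + 7*(-10))/(6 - 10))) = 3 - (-4 + 146*(10*(-3 + 100 - 70)/(-4))) = 3 - (-4 + 146*(10*(-1/4)*27)) = 3 - (-4 + 146*(-135/2)) = 3 - (-4 - 9855) = 3 - 1*(-9859) = 3 + 9859 = 9862)
1/(1/(9486 + c)) = 1/(1/(9486 + 9862)) = 1/(1/19348) = 19348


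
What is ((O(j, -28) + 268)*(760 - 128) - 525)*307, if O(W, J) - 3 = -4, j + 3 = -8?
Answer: 51643233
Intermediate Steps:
j = -11 (j = -3 - 8 = -11)
O(W, J) = -1 (O(W, J) = 3 - 4 = -1)
((O(j, -28) + 268)*(760 - 128) - 525)*307 = ((-1 + 268)*(760 - 128) - 525)*307 = (267*632 - 525)*307 = (168744 - 525)*307 = 168219*307 = 51643233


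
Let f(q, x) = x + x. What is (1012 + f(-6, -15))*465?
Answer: 456630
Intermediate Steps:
f(q, x) = 2*x
(1012 + f(-6, -15))*465 = (1012 + 2*(-15))*465 = (1012 - 30)*465 = 982*465 = 456630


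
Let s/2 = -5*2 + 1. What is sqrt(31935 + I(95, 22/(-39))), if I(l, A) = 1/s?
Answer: sqrt(1149658)/6 ≈ 178.70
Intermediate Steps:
s = -18 (s = 2*(-5*2 + 1) = 2*(-10 + 1) = 2*(-9) = -18)
I(l, A) = -1/18 (I(l, A) = 1/(-18) = -1/18)
sqrt(31935 + I(95, 22/(-39))) = sqrt(31935 - 1/18) = sqrt(574829/18) = sqrt(1149658)/6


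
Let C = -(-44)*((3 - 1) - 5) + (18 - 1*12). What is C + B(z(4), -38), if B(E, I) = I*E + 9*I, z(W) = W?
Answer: -620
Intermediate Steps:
B(E, I) = 9*I + E*I (B(E, I) = E*I + 9*I = 9*I + E*I)
C = -126 (C = -(-44)*(2 - 5) + (18 - 12) = -(-44)*(-3) + 6 = -22*6 + 6 = -132 + 6 = -126)
C + B(z(4), -38) = -126 - 38*(9 + 4) = -126 - 38*13 = -126 - 494 = -620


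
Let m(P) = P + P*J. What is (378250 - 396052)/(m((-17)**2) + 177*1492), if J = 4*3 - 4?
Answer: -258/3865 ≈ -0.066753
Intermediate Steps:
J = 8 (J = 12 - 4 = 8)
m(P) = 9*P (m(P) = P + P*8 = P + 8*P = 9*P)
(378250 - 396052)/(m((-17)**2) + 177*1492) = (378250 - 396052)/(9*(-17)**2 + 177*1492) = -17802/(9*289 + 264084) = -17802/(2601 + 264084) = -17802/266685 = -17802*1/266685 = -258/3865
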